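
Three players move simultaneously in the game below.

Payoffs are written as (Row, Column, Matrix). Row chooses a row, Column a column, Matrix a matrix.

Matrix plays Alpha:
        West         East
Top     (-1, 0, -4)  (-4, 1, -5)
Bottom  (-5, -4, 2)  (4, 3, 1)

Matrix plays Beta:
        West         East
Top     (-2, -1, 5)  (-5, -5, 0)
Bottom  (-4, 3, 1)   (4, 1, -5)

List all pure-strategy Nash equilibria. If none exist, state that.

The pure Nash equilibria are (Top, West, Beta); (Bottom, East, Alpha).

(Top, West, Alpha): Column can switch to East (0 → 1). Not NE.
(Top, West, Beta): Row gets -2, best alternative -4; Column gets -1, best alternative -5; Matrix gets 5, best alternative -4. No profitable deviation — NE.
(Top, East, Alpha): Row can switch to Bottom (-4 → 4). Not NE.
(Top, East, Beta): Row can switch to Bottom (-5 → 4). Not NE.
(Bottom, West, Alpha): Row can switch to Top (-5 → -1). Not NE.
(Bottom, West, Beta): Row can switch to Top (-4 → -2). Not NE.
(Bottom, East, Alpha): Row gets 4, best alternative -4; Column gets 3, best alternative -4; Matrix gets 1, best alternative -5. No profitable deviation — NE.
(Bottom, East, Beta): Column can switch to West (1 → 3). Not NE.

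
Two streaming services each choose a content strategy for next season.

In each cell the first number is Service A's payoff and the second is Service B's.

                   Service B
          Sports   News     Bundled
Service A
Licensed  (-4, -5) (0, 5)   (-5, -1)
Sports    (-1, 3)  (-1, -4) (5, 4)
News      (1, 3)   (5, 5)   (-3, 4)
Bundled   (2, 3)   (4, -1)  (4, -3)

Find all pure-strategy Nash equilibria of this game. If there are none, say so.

Pure-strategy Nash equilibria: (Sports, Bundled) and (News, News) and (Bundled, Sports)

(Licensed, Sports): Service A can switch to Sports (-4 → -1). Not NE.
(Licensed, News): Service A can switch to News (0 → 5). Not NE.
(Licensed, Bundled): Service A can switch to Sports (-5 → 5). Not NE.
(Sports, Sports): Service A can switch to News (-1 → 1). Not NE.
(Sports, News): Service A can switch to Licensed (-1 → 0). Not NE.
(Sports, Bundled): Service A gets 5, best alternative 4; Service B gets 4, best alternative 3. No profitable deviation — NE.
(News, Sports): Service A can switch to Bundled (1 → 2). Not NE.
(News, News): Service A gets 5, best alternative 4; Service B gets 5, best alternative 4. No profitable deviation — NE.
(Bundled, Sports): Service A gets 2, best alternative 1; Service B gets 3, best alternative -1. No profitable deviation — NE.
(The remaining 3 profiles each have a profitable deviation by the same check.)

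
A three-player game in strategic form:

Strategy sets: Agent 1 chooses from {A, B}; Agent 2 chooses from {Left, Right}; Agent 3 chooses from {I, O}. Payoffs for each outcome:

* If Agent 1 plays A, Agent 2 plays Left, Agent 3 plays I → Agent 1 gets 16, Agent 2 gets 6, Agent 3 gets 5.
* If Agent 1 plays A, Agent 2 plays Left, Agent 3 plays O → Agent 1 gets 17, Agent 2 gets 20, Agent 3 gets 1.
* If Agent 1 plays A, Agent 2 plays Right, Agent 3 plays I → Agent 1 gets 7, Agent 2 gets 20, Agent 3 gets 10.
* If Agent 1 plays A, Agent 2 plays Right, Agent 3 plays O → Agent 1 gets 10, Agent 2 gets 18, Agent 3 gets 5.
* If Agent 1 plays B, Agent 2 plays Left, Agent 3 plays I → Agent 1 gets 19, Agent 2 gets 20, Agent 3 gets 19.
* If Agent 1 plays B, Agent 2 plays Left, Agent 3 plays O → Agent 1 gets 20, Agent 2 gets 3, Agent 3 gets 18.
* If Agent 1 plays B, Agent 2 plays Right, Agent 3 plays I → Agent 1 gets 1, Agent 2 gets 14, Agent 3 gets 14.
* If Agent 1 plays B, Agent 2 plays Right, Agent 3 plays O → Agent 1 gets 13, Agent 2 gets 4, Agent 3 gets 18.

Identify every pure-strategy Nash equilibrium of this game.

Check each profile: it is a Nash equilibrium iff no player can strictly gain by switching unilaterally.
(A, Left, I): Agent 1 can switch to B (16 → 19). Not NE.
(A, Left, O): Agent 1 can switch to B (17 → 20). Not NE.
(A, Right, I): Agent 1 gets 7, best alternative 1; Agent 2 gets 20, best alternative 6; Agent 3 gets 10, best alternative 5. No profitable deviation — NE.
(A, Right, O): Agent 1 can switch to B (10 → 13). Not NE.
(B, Left, I): Agent 1 gets 19, best alternative 16; Agent 2 gets 20, best alternative 14; Agent 3 gets 19, best alternative 18. No profitable deviation — NE.
(B, Left, O): Agent 2 can switch to Right (3 → 4). Not NE.
(B, Right, I): Agent 1 can switch to A (1 → 7). Not NE.
(B, Right, O): Agent 1 gets 13, best alternative 10; Agent 2 gets 4, best alternative 3; Agent 3 gets 18, best alternative 14. No profitable deviation — NE.

Pure-strategy Nash equilibria: (A, Right, I), (B, Left, I), (B, Right, O)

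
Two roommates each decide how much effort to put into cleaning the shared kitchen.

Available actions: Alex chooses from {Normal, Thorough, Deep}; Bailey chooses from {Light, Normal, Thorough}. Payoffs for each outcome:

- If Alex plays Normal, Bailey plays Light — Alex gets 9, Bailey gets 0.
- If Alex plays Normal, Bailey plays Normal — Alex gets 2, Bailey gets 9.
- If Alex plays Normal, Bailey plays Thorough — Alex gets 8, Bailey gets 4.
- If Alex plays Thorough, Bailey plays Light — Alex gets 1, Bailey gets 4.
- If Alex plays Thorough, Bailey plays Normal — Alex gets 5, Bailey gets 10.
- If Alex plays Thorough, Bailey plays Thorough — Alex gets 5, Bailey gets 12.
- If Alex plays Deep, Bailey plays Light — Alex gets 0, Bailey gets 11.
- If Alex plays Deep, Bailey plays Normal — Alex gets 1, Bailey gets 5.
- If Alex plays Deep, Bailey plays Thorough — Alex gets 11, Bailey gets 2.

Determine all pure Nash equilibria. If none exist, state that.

Alex against Light: payoffs 9, 1, 0 → best response Normal.
Alex against Normal: payoffs 2, 5, 1 → best response Thorough.
Alex against Thorough: payoffs 8, 5, 11 → best response Deep.
Bailey against Normal: payoffs 0, 9, 4 → best response Normal.
Bailey against Thorough: payoffs 4, 10, 12 → best response Thorough.
Bailey against Deep: payoffs 11, 5, 2 → best response Light.
No profile is a mutual best response for all players.

none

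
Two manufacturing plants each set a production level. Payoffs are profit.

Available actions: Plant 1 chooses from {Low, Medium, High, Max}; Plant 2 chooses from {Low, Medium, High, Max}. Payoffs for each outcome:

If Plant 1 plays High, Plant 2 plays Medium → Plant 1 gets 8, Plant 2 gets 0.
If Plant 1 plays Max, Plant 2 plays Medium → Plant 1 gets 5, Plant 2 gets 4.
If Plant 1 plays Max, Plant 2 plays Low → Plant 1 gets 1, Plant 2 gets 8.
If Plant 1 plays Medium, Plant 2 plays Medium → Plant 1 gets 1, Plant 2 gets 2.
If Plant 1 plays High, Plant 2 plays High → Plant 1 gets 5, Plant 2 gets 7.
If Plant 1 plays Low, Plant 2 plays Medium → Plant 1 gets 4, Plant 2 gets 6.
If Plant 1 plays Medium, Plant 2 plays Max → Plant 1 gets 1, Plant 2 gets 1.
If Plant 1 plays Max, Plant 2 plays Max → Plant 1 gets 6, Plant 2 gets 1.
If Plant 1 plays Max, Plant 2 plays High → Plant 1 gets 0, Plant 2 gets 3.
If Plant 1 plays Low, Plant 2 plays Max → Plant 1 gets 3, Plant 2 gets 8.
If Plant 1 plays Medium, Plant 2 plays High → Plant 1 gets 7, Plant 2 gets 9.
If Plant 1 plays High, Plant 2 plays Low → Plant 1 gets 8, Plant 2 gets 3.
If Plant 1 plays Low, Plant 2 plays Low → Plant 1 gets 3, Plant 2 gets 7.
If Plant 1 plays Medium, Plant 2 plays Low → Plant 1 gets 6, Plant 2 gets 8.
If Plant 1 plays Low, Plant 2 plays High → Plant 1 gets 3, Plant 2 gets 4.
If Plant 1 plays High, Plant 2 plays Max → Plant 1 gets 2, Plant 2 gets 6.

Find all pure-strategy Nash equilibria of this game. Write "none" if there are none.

(Medium, High)

Check each profile: it is a Nash equilibrium iff no player can strictly gain by switching unilaterally.
(Low, Low): Plant 1 can switch to Medium (3 → 6). Not NE.
(Low, Medium): Plant 1 can switch to High (4 → 8). Not NE.
(Low, High): Plant 1 can switch to Medium (3 → 7). Not NE.
(Low, Max): Plant 1 can switch to Max (3 → 6). Not NE.
(Medium, Low): Plant 1 can switch to High (6 → 8). Not NE.
(Medium, Medium): Plant 1 can switch to Low (1 → 4). Not NE.
(Medium, High): Plant 1 gets 7, best alternative 5; Plant 2 gets 9, best alternative 8. No profitable deviation — NE.
(The remaining 9 profiles each have a profitable deviation by the same check.)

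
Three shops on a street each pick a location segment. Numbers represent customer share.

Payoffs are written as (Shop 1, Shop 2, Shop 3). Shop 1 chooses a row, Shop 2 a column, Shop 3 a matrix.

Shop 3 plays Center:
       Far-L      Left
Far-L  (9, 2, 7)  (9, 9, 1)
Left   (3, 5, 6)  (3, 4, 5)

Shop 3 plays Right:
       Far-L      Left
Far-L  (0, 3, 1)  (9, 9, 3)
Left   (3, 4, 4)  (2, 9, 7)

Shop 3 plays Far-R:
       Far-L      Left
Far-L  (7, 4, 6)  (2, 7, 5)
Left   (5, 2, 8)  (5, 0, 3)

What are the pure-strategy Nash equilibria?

No pure-strategy Nash equilibrium.

For each player, find the best response to each opponent profile; mutual best responses are the pure NE.
Shop 1 against (Far-L, Center): payoffs 9, 3 → best response Far-L.
Shop 1 against (Far-L, Right): payoffs 0, 3 → best response Left.
Shop 1 against (Far-L, Far-R): payoffs 7, 5 → best response Far-L.
Shop 1 against (Left, Center): payoffs 9, 3 → best response Far-L.
Shop 1 against (Left, Right): payoffs 9, 2 → best response Far-L.
Shop 1 against (Left, Far-R): payoffs 2, 5 → best response Left.
Shop 2 against (Far-L, Center): payoffs 2, 9 → best response Left.
Shop 2 against (Far-L, Right): payoffs 3, 9 → best response Left.
Shop 2 against (Far-L, Far-R): payoffs 4, 7 → best response Left.
Shop 2 against (Left, Center): payoffs 5, 4 → best response Far-L.
Shop 2 against (Left, Right): payoffs 4, 9 → best response Left.
Shop 2 against (Left, Far-R): payoffs 2, 0 → best response Far-L.
Shop 3 against (Far-L, Far-L): payoffs 7, 1, 6 → best response Center.
Shop 3 against (Far-L, Left): payoffs 1, 3, 5 → best response Far-R.
Shop 3 against (Left, Far-L): payoffs 6, 4, 8 → best response Far-R.
Shop 3 against (Left, Left): payoffs 5, 7, 3 → best response Right.
No profile is a mutual best response for all players.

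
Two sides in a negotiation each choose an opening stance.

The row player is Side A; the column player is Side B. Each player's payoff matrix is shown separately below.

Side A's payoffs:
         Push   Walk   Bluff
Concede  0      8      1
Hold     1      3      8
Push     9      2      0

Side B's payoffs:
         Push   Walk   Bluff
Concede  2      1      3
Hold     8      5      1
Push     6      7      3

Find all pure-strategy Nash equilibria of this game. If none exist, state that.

Side A against Push: payoffs 0, 1, 9 → best response Push.
Side A against Walk: payoffs 8, 3, 2 → best response Concede.
Side A against Bluff: payoffs 1, 8, 0 → best response Hold.
Side B against Concede: payoffs 2, 1, 3 → best response Bluff.
Side B against Hold: payoffs 8, 5, 1 → best response Push.
Side B against Push: payoffs 6, 7, 3 → best response Walk.
No profile is a mutual best response for all players.

none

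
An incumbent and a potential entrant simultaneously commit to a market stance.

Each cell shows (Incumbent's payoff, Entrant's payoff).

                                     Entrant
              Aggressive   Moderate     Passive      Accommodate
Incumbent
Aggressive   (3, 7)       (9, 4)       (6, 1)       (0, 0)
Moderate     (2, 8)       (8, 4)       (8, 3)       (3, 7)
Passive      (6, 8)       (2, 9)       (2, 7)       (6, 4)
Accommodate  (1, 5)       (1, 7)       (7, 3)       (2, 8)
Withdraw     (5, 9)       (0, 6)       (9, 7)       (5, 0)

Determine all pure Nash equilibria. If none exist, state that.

This game has no pure Nash equilibrium.

Incumbent against Aggressive: payoffs 3, 2, 6, 1, 5 → best response Passive.
Incumbent against Moderate: payoffs 9, 8, 2, 1, 0 → best response Aggressive.
Incumbent against Passive: payoffs 6, 8, 2, 7, 9 → best response Withdraw.
Incumbent against Accommodate: payoffs 0, 3, 6, 2, 5 → best response Passive.
Entrant against Aggressive: payoffs 7, 4, 1, 0 → best response Aggressive.
Entrant against Moderate: payoffs 8, 4, 3, 7 → best response Aggressive.
Entrant against Passive: payoffs 8, 9, 7, 4 → best response Moderate.
Entrant against Accommodate: payoffs 5, 7, 3, 8 → best response Accommodate.
Entrant against Withdraw: payoffs 9, 6, 7, 0 → best response Aggressive.
No profile is a mutual best response for all players.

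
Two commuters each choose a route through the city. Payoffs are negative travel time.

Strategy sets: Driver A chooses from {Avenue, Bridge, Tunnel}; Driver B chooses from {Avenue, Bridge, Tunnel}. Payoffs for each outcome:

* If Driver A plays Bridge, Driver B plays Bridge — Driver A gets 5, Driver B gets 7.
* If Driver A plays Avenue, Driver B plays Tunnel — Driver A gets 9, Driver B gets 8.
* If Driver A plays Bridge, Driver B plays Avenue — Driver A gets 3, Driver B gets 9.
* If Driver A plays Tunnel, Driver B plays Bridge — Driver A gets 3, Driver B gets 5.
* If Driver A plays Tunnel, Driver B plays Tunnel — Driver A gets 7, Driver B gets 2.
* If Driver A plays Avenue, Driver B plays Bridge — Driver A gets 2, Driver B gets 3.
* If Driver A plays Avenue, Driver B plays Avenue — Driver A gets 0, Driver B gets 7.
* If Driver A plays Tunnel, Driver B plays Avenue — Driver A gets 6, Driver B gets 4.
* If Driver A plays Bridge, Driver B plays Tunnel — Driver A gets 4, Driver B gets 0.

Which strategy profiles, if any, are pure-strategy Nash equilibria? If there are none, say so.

(Avenue, Tunnel)

Driver A against Avenue: payoffs 0, 3, 6 → best response Tunnel.
Driver A against Bridge: payoffs 2, 5, 3 → best response Bridge.
Driver A against Tunnel: payoffs 9, 4, 7 → best response Avenue.
Driver B against Avenue: payoffs 7, 3, 8 → best response Tunnel.
Driver B against Bridge: payoffs 9, 7, 0 → best response Avenue.
Driver B against Tunnel: payoffs 4, 5, 2 → best response Bridge.
Mutual best responses: (Avenue, Tunnel).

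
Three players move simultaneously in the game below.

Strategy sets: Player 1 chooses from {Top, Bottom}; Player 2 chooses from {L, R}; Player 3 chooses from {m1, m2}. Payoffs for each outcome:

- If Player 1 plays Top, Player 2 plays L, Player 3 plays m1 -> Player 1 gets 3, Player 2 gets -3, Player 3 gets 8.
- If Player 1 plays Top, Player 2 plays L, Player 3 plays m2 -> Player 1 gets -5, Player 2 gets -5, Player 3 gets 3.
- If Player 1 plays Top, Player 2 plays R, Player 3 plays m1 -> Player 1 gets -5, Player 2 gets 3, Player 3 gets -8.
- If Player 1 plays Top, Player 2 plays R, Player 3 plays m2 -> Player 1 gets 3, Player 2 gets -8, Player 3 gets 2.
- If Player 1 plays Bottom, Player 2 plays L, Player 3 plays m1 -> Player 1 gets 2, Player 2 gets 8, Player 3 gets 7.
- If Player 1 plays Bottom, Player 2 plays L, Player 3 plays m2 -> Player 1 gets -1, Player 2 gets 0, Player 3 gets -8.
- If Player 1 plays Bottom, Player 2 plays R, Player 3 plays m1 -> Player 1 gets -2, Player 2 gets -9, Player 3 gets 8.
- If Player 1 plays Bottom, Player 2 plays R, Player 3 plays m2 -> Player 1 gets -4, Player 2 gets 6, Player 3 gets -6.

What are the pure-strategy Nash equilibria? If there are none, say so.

No pure-strategy Nash equilibrium.

Player 1 against (L, m1): payoffs 3, 2 → best response Top.
Player 1 against (L, m2): payoffs -5, -1 → best response Bottom.
Player 1 against (R, m1): payoffs -5, -2 → best response Bottom.
Player 1 against (R, m2): payoffs 3, -4 → best response Top.
Player 2 against (Top, m1): payoffs -3, 3 → best response R.
Player 2 against (Top, m2): payoffs -5, -8 → best response L.
Player 2 against (Bottom, m1): payoffs 8, -9 → best response L.
Player 2 against (Bottom, m2): payoffs 0, 6 → best response R.
Player 3 against (Top, L): payoffs 8, 3 → best response m1.
Player 3 against (Top, R): payoffs -8, 2 → best response m2.
Player 3 against (Bottom, L): payoffs 7, -8 → best response m1.
Player 3 against (Bottom, R): payoffs 8, -6 → best response m1.
No profile is a mutual best response for all players.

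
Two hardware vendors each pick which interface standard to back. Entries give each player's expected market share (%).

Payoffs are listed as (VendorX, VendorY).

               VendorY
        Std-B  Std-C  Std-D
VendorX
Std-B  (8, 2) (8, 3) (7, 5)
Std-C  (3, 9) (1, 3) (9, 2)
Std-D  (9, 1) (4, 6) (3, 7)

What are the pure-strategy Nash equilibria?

Check each profile: it is a Nash equilibrium iff no player can strictly gain by switching unilaterally.
(Std-B, Std-B): VendorX can switch to Std-D (8 → 9). Not NE.
(Std-B, Std-C): VendorY can switch to Std-D (3 → 5). Not NE.
(Std-B, Std-D): VendorX can switch to Std-C (7 → 9). Not NE.
(Std-C, Std-B): VendorX can switch to Std-B (3 → 8). Not NE.
(Std-C, Std-C): VendorX can switch to Std-B (1 → 8). Not NE.
(Std-C, Std-D): VendorY can switch to Std-B (2 → 9). Not NE.
(Std-D, Std-B): VendorY can switch to Std-C (1 → 6). Not NE.
(Std-D, Std-C): VendorX can switch to Std-B (4 → 8). Not NE.
(The remaining 1 profile has a profitable deviation by the same check.)

none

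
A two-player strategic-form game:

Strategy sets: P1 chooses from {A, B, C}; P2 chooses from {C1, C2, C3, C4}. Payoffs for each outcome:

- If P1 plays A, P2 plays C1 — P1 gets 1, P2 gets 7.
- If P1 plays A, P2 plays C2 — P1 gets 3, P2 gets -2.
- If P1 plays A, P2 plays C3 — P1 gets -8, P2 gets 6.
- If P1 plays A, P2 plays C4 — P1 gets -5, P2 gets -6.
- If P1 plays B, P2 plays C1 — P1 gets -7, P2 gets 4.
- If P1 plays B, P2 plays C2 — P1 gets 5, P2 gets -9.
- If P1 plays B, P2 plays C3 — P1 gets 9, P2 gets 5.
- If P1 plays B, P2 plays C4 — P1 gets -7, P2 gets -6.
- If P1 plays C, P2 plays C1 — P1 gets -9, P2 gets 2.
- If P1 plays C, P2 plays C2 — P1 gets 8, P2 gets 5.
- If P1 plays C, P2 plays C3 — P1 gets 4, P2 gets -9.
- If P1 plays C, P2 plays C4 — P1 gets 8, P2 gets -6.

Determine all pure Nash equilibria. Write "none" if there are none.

Pure-strategy Nash equilibria: (A, C1); (B, C3); (C, C2)

P1 against C1: payoffs 1, -7, -9 → best response A.
P1 against C2: payoffs 3, 5, 8 → best response C.
P1 against C3: payoffs -8, 9, 4 → best response B.
P1 against C4: payoffs -5, -7, 8 → best response C.
P2 against A: payoffs 7, -2, 6, -6 → best response C1.
P2 against B: payoffs 4, -9, 5, -6 → best response C3.
P2 against C: payoffs 2, 5, -9, -6 → best response C2.
Mutual best responses: (A, C1); (B, C3); (C, C2).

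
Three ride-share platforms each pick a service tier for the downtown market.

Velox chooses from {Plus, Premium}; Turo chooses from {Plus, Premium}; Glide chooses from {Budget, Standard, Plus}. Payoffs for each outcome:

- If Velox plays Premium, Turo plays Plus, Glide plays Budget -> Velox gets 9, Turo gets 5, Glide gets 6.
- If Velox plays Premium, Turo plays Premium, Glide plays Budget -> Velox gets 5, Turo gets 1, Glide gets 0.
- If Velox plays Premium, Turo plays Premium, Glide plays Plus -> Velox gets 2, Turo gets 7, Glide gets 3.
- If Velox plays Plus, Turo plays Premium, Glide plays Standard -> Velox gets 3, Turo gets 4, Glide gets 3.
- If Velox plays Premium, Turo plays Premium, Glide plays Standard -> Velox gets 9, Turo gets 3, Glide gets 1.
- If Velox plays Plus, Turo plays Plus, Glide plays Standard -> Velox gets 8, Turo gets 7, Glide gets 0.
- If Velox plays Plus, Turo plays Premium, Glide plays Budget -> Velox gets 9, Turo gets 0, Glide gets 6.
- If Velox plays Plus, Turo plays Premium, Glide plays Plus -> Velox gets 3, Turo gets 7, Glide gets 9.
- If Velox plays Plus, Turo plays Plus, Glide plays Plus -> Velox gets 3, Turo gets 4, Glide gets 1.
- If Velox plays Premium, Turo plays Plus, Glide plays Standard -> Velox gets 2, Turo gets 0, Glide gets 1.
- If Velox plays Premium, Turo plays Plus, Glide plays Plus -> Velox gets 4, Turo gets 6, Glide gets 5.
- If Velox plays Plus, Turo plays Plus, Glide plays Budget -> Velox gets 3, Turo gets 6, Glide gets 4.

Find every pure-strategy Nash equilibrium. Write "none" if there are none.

Check each profile: it is a Nash equilibrium iff no player can strictly gain by switching unilaterally.
(Plus, Plus, Budget): Velox can switch to Premium (3 → 9). Not NE.
(Plus, Plus, Standard): Glide can switch to Budget (0 → 4). Not NE.
(Plus, Plus, Plus): Velox can switch to Premium (3 → 4). Not NE.
(Plus, Premium, Budget): Turo can switch to Plus (0 → 6). Not NE.
(Plus, Premium, Standard): Velox can switch to Premium (3 → 9). Not NE.
(Plus, Premium, Plus): Velox gets 3, best alternative 2; Turo gets 7, best alternative 4; Glide gets 9, best alternative 6. No profitable deviation — NE.
(Premium, Plus, Budget): Velox gets 9, best alternative 3; Turo gets 5, best alternative 1; Glide gets 6, best alternative 5. No profitable deviation — NE.
(Premium, Plus, Standard): Velox can switch to Plus (2 → 8). Not NE.
(The remaining 4 profiles each have a profitable deviation by the same check.)

(Plus, Premium, Plus); (Premium, Plus, Budget)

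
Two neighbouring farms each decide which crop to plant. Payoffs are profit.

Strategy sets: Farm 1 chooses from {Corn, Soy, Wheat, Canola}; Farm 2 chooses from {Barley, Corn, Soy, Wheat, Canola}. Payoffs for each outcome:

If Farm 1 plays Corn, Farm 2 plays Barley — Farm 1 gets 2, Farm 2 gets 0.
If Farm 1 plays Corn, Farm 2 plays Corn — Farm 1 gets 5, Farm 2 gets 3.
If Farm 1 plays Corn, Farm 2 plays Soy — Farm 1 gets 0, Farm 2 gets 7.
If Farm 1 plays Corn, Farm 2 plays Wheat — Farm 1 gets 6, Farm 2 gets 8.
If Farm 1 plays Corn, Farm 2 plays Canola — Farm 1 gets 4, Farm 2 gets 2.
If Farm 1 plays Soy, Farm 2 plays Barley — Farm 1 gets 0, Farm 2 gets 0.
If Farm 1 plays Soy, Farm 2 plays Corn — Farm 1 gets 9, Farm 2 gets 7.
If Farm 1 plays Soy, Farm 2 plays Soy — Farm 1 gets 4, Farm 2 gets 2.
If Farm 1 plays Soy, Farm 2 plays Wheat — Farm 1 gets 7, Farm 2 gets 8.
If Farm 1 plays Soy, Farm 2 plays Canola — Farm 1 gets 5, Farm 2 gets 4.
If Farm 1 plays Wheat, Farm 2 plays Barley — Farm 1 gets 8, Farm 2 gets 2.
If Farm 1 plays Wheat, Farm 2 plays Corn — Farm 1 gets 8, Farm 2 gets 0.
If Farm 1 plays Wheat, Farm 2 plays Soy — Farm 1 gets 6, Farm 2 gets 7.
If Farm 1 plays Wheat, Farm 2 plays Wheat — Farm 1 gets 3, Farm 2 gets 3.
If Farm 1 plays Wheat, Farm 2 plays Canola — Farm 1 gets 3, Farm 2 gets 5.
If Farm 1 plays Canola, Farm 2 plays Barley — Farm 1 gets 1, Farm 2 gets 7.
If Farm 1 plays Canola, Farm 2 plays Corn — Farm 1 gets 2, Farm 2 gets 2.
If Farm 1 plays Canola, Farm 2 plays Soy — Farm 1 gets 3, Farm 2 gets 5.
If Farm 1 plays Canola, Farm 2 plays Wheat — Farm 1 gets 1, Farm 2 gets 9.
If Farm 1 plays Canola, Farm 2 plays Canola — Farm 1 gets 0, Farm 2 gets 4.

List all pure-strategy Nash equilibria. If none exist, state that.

Pure-strategy Nash equilibria: (Soy, Wheat), (Wheat, Soy)

(Corn, Barley): Farm 1 can switch to Wheat (2 → 8). Not NE.
(Corn, Corn): Farm 1 can switch to Soy (5 → 9). Not NE.
(Corn, Soy): Farm 1 can switch to Soy (0 → 4). Not NE.
(Corn, Wheat): Farm 1 can switch to Soy (6 → 7). Not NE.
(Corn, Canola): Farm 1 can switch to Soy (4 → 5). Not NE.
(Soy, Barley): Farm 1 can switch to Corn (0 → 2). Not NE.
(Soy, Corn): Farm 2 can switch to Wheat (7 → 8). Not NE.
(Soy, Soy): Farm 1 can switch to Wheat (4 → 6). Not NE.
(Soy, Wheat): Farm 1 gets 7, best alternative 6; Farm 2 gets 8, best alternative 7. No profitable deviation — NE.
(Soy, Canola): Farm 2 can switch to Corn (4 → 7). Not NE.
(Wheat, Barley): Farm 2 can switch to Soy (2 → 7). Not NE.
(Wheat, Corn): Farm 1 can switch to Soy (8 → 9). Not NE.
(Wheat, Soy): Farm 1 gets 6, best alternative 4; Farm 2 gets 7, best alternative 5. No profitable deviation — NE.
(Wheat, Wheat): Farm 1 can switch to Corn (3 → 6). Not NE.
(The remaining 6 profiles each have a profitable deviation by the same check.)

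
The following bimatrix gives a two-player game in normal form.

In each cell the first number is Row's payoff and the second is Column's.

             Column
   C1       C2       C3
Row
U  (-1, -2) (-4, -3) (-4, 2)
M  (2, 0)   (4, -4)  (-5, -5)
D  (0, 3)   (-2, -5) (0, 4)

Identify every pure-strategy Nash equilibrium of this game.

(U, C1): Row can switch to M (-1 → 2). Not NE.
(U, C2): Row can switch to M (-4 → 4). Not NE.
(U, C3): Row can switch to D (-4 → 0). Not NE.
(M, C1): Row gets 2, best alternative 0; Column gets 0, best alternative -4. No profitable deviation — NE.
(M, C2): Column can switch to C1 (-4 → 0). Not NE.
(M, C3): Row can switch to U (-5 → -4). Not NE.
(D, C1): Row can switch to M (0 → 2). Not NE.
(D, C3): Row gets 0, best alternative -4; Column gets 4, best alternative 3. No profitable deviation — NE.
(The remaining 1 profile has a profitable deviation by the same check.)

The pure Nash equilibria are (M, C1), (D, C3).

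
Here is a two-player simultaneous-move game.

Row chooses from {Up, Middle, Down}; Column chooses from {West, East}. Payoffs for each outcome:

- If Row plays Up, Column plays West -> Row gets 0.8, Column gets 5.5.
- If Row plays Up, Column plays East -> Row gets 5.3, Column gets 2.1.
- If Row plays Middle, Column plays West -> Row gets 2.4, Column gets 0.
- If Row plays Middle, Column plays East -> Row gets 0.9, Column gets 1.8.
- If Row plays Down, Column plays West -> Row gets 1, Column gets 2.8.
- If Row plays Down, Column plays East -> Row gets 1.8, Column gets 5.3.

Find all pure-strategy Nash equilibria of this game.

No pure-strategy Nash equilibrium.

For each player, find the best response to each opponent profile; mutual best responses are the pure NE.
Row against West: payoffs 0.8, 2.4, 1 → best response Middle.
Row against East: payoffs 5.3, 0.9, 1.8 → best response Up.
Column against Up: payoffs 5.5, 2.1 → best response West.
Column against Middle: payoffs 0, 1.8 → best response East.
Column against Down: payoffs 2.8, 5.3 → best response East.
No profile is a mutual best response for all players.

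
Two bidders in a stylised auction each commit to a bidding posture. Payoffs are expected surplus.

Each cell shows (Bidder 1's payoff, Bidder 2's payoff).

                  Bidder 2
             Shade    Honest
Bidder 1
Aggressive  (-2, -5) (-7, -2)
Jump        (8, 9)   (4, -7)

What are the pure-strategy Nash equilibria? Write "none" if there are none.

The unique pure-strategy Nash equilibrium is (Jump, Shade).

Bidder 1 against Shade: payoffs -2, 8 → best response Jump.
Bidder 1 against Honest: payoffs -7, 4 → best response Jump.
Bidder 2 against Aggressive: payoffs -5, -2 → best response Honest.
Bidder 2 against Jump: payoffs 9, -7 → best response Shade.
Mutual best responses: (Jump, Shade).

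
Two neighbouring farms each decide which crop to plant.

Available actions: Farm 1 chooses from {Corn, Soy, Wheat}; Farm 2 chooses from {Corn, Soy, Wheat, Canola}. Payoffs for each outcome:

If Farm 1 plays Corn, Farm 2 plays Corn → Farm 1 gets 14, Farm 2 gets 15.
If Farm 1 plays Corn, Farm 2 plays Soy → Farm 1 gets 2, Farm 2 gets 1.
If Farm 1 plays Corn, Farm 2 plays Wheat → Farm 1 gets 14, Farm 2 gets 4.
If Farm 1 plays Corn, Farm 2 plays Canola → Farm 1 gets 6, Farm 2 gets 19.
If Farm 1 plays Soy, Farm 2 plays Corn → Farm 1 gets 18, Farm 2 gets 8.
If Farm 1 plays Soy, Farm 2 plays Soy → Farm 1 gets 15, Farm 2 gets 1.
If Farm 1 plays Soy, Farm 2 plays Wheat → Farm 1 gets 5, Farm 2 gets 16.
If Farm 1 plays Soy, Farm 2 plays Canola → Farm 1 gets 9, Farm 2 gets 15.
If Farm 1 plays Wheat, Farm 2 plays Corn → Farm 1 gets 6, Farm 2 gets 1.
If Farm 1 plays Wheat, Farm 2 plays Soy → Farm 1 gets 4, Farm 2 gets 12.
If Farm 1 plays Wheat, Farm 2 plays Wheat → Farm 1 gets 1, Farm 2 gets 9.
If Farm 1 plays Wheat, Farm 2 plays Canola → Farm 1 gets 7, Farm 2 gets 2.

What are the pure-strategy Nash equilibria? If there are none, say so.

This game has no pure Nash equilibrium.

(Corn, Corn): Farm 1 can switch to Soy (14 → 18). Not NE.
(Corn, Soy): Farm 1 can switch to Soy (2 → 15). Not NE.
(Corn, Wheat): Farm 2 can switch to Corn (4 → 15). Not NE.
(Corn, Canola): Farm 1 can switch to Soy (6 → 9). Not NE.
(Soy, Corn): Farm 2 can switch to Wheat (8 → 16). Not NE.
(Soy, Soy): Farm 2 can switch to Corn (1 → 8). Not NE.
(Soy, Wheat): Farm 1 can switch to Corn (5 → 14). Not NE.
(Soy, Canola): Farm 2 can switch to Wheat (15 → 16). Not NE.
(The remaining 4 profiles each have a profitable deviation by the same check.)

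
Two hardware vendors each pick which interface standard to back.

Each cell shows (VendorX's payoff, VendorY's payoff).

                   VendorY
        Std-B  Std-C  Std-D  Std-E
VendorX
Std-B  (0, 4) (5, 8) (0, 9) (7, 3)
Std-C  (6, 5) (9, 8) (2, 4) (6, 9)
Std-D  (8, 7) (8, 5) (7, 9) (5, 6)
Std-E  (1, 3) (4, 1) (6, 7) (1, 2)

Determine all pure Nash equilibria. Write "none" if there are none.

For each player, find the best response to each opponent profile; mutual best responses are the pure NE.
VendorX against Std-B: payoffs 0, 6, 8, 1 → best response Std-D.
VendorX against Std-C: payoffs 5, 9, 8, 4 → best response Std-C.
VendorX against Std-D: payoffs 0, 2, 7, 6 → best response Std-D.
VendorX against Std-E: payoffs 7, 6, 5, 1 → best response Std-B.
VendorY against Std-B: payoffs 4, 8, 9, 3 → best response Std-D.
VendorY against Std-C: payoffs 5, 8, 4, 9 → best response Std-E.
VendorY against Std-D: payoffs 7, 5, 9, 6 → best response Std-D.
VendorY against Std-E: payoffs 3, 1, 7, 2 → best response Std-D.
Mutual best responses: (Std-D, Std-D).

Pure NE: (Std-D, Std-D)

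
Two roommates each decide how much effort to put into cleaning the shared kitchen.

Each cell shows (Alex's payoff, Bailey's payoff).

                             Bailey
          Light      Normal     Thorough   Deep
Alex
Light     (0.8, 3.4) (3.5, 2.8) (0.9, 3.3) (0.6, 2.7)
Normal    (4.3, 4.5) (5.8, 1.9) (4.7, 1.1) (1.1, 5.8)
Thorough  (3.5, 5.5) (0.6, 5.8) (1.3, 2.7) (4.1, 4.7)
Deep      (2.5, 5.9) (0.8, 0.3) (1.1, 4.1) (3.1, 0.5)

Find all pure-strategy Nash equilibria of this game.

This game has no pure Nash equilibrium.

Alex against Light: payoffs 0.8, 4.3, 3.5, 2.5 → best response Normal.
Alex against Normal: payoffs 3.5, 5.8, 0.6, 0.8 → best response Normal.
Alex against Thorough: payoffs 0.9, 4.7, 1.3, 1.1 → best response Normal.
Alex against Deep: payoffs 0.6, 1.1, 4.1, 3.1 → best response Thorough.
Bailey against Light: payoffs 3.4, 2.8, 3.3, 2.7 → best response Light.
Bailey against Normal: payoffs 4.5, 1.9, 1.1, 5.8 → best response Deep.
Bailey against Thorough: payoffs 5.5, 5.8, 2.7, 4.7 → best response Normal.
Bailey against Deep: payoffs 5.9, 0.3, 4.1, 0.5 → best response Light.
No profile is a mutual best response for all players.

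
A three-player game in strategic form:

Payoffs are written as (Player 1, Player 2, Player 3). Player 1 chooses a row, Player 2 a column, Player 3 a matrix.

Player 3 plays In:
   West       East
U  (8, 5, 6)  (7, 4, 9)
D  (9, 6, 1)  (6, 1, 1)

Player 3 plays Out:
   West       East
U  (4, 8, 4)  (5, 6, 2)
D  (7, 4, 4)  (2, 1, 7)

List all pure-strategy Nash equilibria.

The unique pure-strategy Nash equilibrium is (D, West, Out).

For each strategy profile, look for a profitable unilateral deviation.
(U, West, In): Player 1 can switch to D (8 → 9). Not NE.
(U, West, Out): Player 1 can switch to D (4 → 7). Not NE.
(U, East, In): Player 2 can switch to West (4 → 5). Not NE.
(U, East, Out): Player 2 can switch to West (6 → 8). Not NE.
(D, West, In): Player 3 can switch to Out (1 → 4). Not NE.
(D, West, Out): Player 1 gets 7, best alternative 4; Player 2 gets 4, best alternative 1; Player 3 gets 4, best alternative 1. No profitable deviation — NE.
(D, East, In): Player 1 can switch to U (6 → 7). Not NE.
(The remaining 1 profile has a profitable deviation by the same check.)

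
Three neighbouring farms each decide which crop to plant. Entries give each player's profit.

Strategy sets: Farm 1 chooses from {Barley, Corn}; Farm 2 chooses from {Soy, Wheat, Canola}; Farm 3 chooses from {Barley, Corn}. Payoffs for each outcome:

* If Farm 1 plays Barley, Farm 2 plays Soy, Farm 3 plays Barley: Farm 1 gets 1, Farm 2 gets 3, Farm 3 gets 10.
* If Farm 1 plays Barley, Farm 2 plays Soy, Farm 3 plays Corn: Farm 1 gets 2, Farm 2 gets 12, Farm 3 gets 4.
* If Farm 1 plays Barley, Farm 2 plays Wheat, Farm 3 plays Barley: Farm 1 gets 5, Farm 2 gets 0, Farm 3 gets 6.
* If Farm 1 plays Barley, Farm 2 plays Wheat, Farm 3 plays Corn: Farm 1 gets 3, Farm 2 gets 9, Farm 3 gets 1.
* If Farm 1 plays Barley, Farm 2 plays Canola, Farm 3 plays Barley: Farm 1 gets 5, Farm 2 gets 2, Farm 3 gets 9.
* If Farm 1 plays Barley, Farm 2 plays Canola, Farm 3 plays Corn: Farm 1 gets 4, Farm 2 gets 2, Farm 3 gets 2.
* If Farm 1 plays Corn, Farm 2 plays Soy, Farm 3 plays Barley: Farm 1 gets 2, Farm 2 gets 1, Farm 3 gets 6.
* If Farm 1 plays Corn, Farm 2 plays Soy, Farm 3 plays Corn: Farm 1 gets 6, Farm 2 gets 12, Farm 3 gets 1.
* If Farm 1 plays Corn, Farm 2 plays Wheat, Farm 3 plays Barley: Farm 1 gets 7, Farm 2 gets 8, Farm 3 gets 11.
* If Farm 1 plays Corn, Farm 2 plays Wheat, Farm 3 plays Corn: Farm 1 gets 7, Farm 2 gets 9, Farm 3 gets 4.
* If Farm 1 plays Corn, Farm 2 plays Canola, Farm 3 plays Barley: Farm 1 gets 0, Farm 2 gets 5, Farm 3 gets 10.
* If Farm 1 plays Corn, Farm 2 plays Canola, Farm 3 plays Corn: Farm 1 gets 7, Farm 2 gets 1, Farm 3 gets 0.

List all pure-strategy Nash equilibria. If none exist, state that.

Pure NE: (Corn, Wheat, Barley)

(Barley, Soy, Barley): Farm 1 can switch to Corn (1 → 2). Not NE.
(Barley, Soy, Corn): Farm 1 can switch to Corn (2 → 6). Not NE.
(Barley, Wheat, Barley): Farm 1 can switch to Corn (5 → 7). Not NE.
(Barley, Wheat, Corn): Farm 1 can switch to Corn (3 → 7). Not NE.
(Barley, Canola, Barley): Farm 2 can switch to Soy (2 → 3). Not NE.
(Barley, Canola, Corn): Farm 1 can switch to Corn (4 → 7). Not NE.
(Corn, Soy, Barley): Farm 2 can switch to Wheat (1 → 8). Not NE.
(Corn, Soy, Corn): Farm 3 can switch to Barley (1 → 6). Not NE.
(Corn, Wheat, Barley): Farm 1 gets 7, best alternative 5; Farm 2 gets 8, best alternative 5; Farm 3 gets 11, best alternative 4. No profitable deviation — NE.
(The remaining 3 profiles each have a profitable deviation by the same check.)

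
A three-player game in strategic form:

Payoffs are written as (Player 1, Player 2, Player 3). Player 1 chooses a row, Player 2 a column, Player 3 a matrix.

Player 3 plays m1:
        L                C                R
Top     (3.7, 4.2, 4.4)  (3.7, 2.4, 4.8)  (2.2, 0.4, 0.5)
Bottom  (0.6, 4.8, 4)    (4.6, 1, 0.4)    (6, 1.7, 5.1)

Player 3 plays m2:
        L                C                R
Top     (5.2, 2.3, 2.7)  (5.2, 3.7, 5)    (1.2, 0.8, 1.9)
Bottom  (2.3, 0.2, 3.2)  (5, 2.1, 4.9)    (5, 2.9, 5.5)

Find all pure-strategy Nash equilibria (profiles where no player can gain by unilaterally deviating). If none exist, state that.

(Top, L, m1), (Top, C, m2), (Bottom, R, m2)

(Top, L, m1): Player 1 gets 3.7, best alternative 0.6; Player 2 gets 4.2, best alternative 2.4; Player 3 gets 4.4, best alternative 2.7. No profitable deviation — NE.
(Top, L, m2): Player 2 can switch to C (2.3 → 3.7). Not NE.
(Top, C, m1): Player 1 can switch to Bottom (3.7 → 4.6). Not NE.
(Top, C, m2): Player 1 gets 5.2, best alternative 5; Player 2 gets 3.7, best alternative 2.3; Player 3 gets 5, best alternative 4.8. No profitable deviation — NE.
(Top, R, m1): Player 1 can switch to Bottom (2.2 → 6). Not NE.
(Top, R, m2): Player 1 can switch to Bottom (1.2 → 5). Not NE.
(Bottom, L, m1): Player 1 can switch to Top (0.6 → 3.7). Not NE.
(Bottom, L, m2): Player 1 can switch to Top (2.3 → 5.2). Not NE.
(Bottom, C, m1): Player 2 can switch to L (1 → 4.8). Not NE.
(Bottom, C, m2): Player 1 can switch to Top (5 → 5.2). Not NE.
(Bottom, R, m2): Player 1 gets 5, best alternative 1.2; Player 2 gets 2.9, best alternative 2.1; Player 3 gets 5.5, best alternative 5.1. No profitable deviation — NE.
(The remaining 1 profile has a profitable deviation by the same check.)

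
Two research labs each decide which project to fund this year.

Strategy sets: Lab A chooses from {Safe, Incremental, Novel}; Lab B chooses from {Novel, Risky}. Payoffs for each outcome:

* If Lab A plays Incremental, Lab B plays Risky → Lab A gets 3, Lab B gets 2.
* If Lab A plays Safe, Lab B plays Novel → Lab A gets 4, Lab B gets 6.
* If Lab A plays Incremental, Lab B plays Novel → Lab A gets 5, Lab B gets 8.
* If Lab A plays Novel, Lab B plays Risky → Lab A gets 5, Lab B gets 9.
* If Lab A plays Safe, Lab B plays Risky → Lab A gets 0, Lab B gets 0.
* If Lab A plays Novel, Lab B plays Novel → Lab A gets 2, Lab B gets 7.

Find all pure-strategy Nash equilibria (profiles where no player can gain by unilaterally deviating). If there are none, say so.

The pure Nash equilibria are (Incremental, Novel) and (Novel, Risky).

Lab A against Novel: payoffs 4, 5, 2 → best response Incremental.
Lab A against Risky: payoffs 0, 3, 5 → best response Novel.
Lab B against Safe: payoffs 6, 0 → best response Novel.
Lab B against Incremental: payoffs 8, 2 → best response Novel.
Lab B against Novel: payoffs 7, 9 → best response Risky.
Mutual best responses: (Incremental, Novel); (Novel, Risky).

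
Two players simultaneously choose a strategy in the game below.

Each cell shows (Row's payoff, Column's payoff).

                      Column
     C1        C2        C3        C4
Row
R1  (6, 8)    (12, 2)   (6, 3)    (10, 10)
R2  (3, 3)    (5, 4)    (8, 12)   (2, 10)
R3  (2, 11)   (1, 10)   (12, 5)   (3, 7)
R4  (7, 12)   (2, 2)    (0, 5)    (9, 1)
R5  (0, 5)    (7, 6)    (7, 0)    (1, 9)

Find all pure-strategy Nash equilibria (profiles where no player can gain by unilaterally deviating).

Check each profile: it is a Nash equilibrium iff no player can strictly gain by switching unilaterally.
(R1, C1): Row can switch to R4 (6 → 7). Not NE.
(R1, C2): Column can switch to C1 (2 → 8). Not NE.
(R1, C3): Row can switch to R2 (6 → 8). Not NE.
(R1, C4): Row gets 10, best alternative 9; Column gets 10, best alternative 8. No profitable deviation — NE.
(R2, C1): Row can switch to R1 (3 → 6). Not NE.
(R2, C2): Row can switch to R1 (5 → 12). Not NE.
(R2, C3): Row can switch to R3 (8 → 12). Not NE.
(R2, C4): Row can switch to R1 (2 → 10). Not NE.
(R3, C1): Row can switch to R1 (2 → 6). Not NE.
(R4, C1): Row gets 7, best alternative 6; Column gets 12, best alternative 5. No profitable deviation — NE.
(The remaining 10 profiles each have a profitable deviation by the same check.)

Pure-strategy Nash equilibria: (R1, C4), (R4, C1)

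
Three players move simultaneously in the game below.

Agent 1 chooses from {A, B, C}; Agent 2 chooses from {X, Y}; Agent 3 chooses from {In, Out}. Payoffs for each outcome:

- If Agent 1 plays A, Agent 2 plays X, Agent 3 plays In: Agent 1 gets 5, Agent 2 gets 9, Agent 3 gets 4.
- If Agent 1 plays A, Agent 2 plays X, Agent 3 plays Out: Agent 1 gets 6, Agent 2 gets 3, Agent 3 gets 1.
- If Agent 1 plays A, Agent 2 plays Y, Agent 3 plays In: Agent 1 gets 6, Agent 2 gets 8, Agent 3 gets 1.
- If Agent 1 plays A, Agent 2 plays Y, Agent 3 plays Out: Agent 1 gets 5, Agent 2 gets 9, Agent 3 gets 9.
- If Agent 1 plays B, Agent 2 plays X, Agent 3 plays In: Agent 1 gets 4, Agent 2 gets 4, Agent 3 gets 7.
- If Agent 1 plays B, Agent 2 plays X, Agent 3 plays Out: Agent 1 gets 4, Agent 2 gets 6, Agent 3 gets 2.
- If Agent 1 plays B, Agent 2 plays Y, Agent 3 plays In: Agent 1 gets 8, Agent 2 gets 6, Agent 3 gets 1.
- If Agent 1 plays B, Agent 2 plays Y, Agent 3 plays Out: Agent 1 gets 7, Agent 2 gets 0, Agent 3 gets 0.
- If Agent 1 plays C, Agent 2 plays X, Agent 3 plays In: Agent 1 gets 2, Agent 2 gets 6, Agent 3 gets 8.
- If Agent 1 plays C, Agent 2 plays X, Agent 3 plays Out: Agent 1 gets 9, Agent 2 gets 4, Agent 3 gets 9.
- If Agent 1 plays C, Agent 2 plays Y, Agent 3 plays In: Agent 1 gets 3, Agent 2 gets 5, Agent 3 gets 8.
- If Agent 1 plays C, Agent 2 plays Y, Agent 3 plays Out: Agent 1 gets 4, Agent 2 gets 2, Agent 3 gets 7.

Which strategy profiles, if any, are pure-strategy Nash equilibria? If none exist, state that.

(A, X, In), (B, Y, In), (C, X, Out)

(A, X, In): Agent 1 gets 5, best alternative 4; Agent 2 gets 9, best alternative 8; Agent 3 gets 4, best alternative 1. No profitable deviation — NE.
(A, X, Out): Agent 1 can switch to C (6 → 9). Not NE.
(A, Y, In): Agent 1 can switch to B (6 → 8). Not NE.
(A, Y, Out): Agent 1 can switch to B (5 → 7). Not NE.
(B, X, In): Agent 1 can switch to A (4 → 5). Not NE.
(B, X, Out): Agent 1 can switch to A (4 → 6). Not NE.
(B, Y, In): Agent 1 gets 8, best alternative 6; Agent 2 gets 6, best alternative 4; Agent 3 gets 1, best alternative 0. No profitable deviation — NE.
(B, Y, Out): Agent 2 can switch to X (0 → 6). Not NE.
(C, X, In): Agent 1 can switch to A (2 → 5). Not NE.
(C, X, Out): Agent 1 gets 9, best alternative 6; Agent 2 gets 4, best alternative 2; Agent 3 gets 9, best alternative 8. No profitable deviation — NE.
(C, Y, In): Agent 1 can switch to A (3 → 6). Not NE.
(The remaining 1 profile has a profitable deviation by the same check.)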